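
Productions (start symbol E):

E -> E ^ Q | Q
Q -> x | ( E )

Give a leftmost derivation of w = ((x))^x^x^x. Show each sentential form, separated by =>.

E=>E^Q=>E^Q^Q=>E^Q^Q^Q=>Q^Q^Q^Q=>(E)^Q^Q^Q=>(Q)^Q^Q^Q=>((E))^Q^Q^Q=>((Q))^Q^Q^Q=>((x))^Q^Q^Q=>((x))^x^Q^Q=>((x))^x^x^Q=>((x))^x^x^x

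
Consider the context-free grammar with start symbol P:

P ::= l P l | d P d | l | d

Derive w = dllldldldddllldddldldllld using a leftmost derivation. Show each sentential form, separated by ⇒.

P ⇒ dPd   [P ::= d P d]
dPd ⇒ dlPld   [P ::= l P l]
dlPld ⇒ dllPlld   [P ::= l P l]
dllPlld ⇒ dlllPllld   [P ::= l P l]
dlllPllld ⇒ dllldPdllld   [P ::= d P d]
dllldPdllld ⇒ dllldlPldllld   [P ::= l P l]
dllldlPldllld ⇒ dllldldPdldllld   [P ::= d P d]
dllldldPdldllld ⇒ dllldldlPldldllld   [P ::= l P l]
dllldldlPldldllld ⇒ dllldldldPdldldllld   [P ::= d P d]
dllldldldPdldldllld ⇒ dllldldlddPddldldllld   [P ::= d P d]
dllldldlddPddldldllld ⇒ dllldldldddPdddldldllld   [P ::= d P d]
dllldldldddPdddldldllld ⇒ dllldldldddlPldddldldllld   [P ::= l P l]
dllldldldddlPldddldldllld ⇒ dllldldldddllldddldldllld   [P ::= l]

P ⇒ dPd ⇒ dlPld ⇒ dllPlld ⇒ dlllPllld ⇒ dllldPdllld ⇒ dllldlPldllld ⇒ dllldldPdldllld ⇒ dllldldlPldldllld ⇒ dllldldldPdldldllld ⇒ dllldldlddPddldldllld ⇒ dllldldldddPdddldldllld ⇒ dllldldldddlPldddldldllld ⇒ dllldldldddllldddldldllld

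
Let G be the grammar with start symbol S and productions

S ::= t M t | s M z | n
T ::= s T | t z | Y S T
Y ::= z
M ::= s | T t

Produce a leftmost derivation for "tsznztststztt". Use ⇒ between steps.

S ⇒ tMt ⇒ tTtt ⇒ tsTtt ⇒ tsYSTtt ⇒ tszSTtt ⇒ tsznTtt ⇒ tsznYSTtt ⇒ tsznzSTtt ⇒ tsznztMtTtt ⇒ tsznztstTtt ⇒ tsznztstsTtt ⇒ tsznztststztt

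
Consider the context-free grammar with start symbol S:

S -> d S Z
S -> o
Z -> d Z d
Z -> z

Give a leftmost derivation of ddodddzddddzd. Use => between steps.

S => dSZ => ddSZZ => ddoZZ => ddodZdZ => ddoddZddZ => ddodddZdddZ => ddodddzdddZ => ddodddzddddZd => ddodddzddddzd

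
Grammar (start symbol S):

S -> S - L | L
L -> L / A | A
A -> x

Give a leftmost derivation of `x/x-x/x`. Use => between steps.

S => S-L => L-L => L/A-L => A/A-L => x/A-L => x/x-L => x/x-L/A => x/x-A/A => x/x-x/A => x/x-x/x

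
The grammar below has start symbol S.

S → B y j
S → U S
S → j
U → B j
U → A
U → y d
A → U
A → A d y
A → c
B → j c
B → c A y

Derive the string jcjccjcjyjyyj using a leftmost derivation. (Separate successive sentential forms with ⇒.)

S ⇒ US ⇒ BjS ⇒ jcjS ⇒ jcjByj ⇒ jcjcAyyj ⇒ jcjcUyyj ⇒ jcjcBjyyj ⇒ jcjccAyjyyj ⇒ jcjccUyjyyj ⇒ jcjccBjyjyyj ⇒ jcjccjcjyjyyj

S ⇒ US   [S → U S]
US ⇒ BjS   [U → B j]
BjS ⇒ jcjS   [B → j c]
jcjS ⇒ jcjByj   [S → B y j]
jcjByj ⇒ jcjcAyyj   [B → c A y]
jcjcAyyj ⇒ jcjcUyyj   [A → U]
jcjcUyyj ⇒ jcjcBjyyj   [U → B j]
jcjcBjyyj ⇒ jcjccAyjyyj   [B → c A y]
jcjccAyjyyj ⇒ jcjccUyjyyj   [A → U]
jcjccUyjyyj ⇒ jcjccBjyjyyj   [U → B j]
jcjccBjyjyyj ⇒ jcjccjcjyjyyj   [B → j c]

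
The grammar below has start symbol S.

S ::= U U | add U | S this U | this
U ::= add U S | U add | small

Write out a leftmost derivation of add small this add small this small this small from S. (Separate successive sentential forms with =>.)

S => S this U => S this U this U => U U this U this U => U add U this U this U => add U S add U this U this U => add small S add U this U this U => add small this add U this U this U => add small this add small this U this U => add small this add small this small this U => add small this add small this small this small

S => S this U   [S ::= S this U]
S this U => S this U this U   [S ::= S this U]
S this U this U => U U this U this U   [S ::= U U]
U U this U this U => U add U this U this U   [U ::= U add]
U add U this U this U => add U S add U this U this U   [U ::= add U S]
add U S add U this U this U => add small S add U this U this U   [U ::= small]
add small S add U this U this U => add small this add U this U this U   [S ::= this]
add small this add U this U this U => add small this add small this U this U   [U ::= small]
add small this add small this U this U => add small this add small this small this U   [U ::= small]
add small this add small this small this U => add small this add small this small this small   [U ::= small]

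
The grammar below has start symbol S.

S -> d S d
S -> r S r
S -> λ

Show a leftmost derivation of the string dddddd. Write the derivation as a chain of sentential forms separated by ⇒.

S ⇒ dSd   [S -> d S d]
dSd ⇒ ddSdd   [S -> d S d]
ddSdd ⇒ dddSddd   [S -> d S d]
dddSddd ⇒ dddddd   [S -> λ]

S⇒dSd⇒ddSdd⇒dddSddd⇒dddddd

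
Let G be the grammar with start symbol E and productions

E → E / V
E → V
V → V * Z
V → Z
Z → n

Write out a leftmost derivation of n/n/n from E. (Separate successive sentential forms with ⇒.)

E ⇒ E/V ⇒ E/V/V ⇒ V/V/V ⇒ Z/V/V ⇒ n/V/V ⇒ n/Z/V ⇒ n/n/V ⇒ n/n/Z ⇒ n/n/n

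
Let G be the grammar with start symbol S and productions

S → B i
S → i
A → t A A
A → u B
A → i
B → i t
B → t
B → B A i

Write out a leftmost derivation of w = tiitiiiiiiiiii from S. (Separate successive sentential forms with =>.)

S => Bi   [S → B i]
Bi => BAii   [B → B A i]
BAii => BAiAii   [B → B A i]
BAiAii => BAiAiAii   [B → B A i]
BAiAiAii => BAiAiAiAii   [B → B A i]
BAiAiAiAii => BAiAiAiAiAii   [B → B A i]
BAiAiAiAiAii => tAiAiAiAiAii   [B → t]
tAiAiAiAiAii => tiiAiAiAiAii   [A → i]
tiiAiAiAiAii => tiitAAiAiAiAii   [A → t A A]
tiitAAiAiAiAii => tiitiAiAiAiAii   [A → i]
tiitiAiAiAiAii => tiitiiiAiAiAii   [A → i]
tiitiiiAiAiAii => tiitiiiiiAiAii   [A → i]
tiitiiiiiAiAii => tiitiiiiiiiAii   [A → i]
tiitiiiiiiiAii => tiitiiiiiiiiii   [A → i]

S => Bi => BAii => BAiAii => BAiAiAii => BAiAiAiAii => BAiAiAiAiAii => tAiAiAiAiAii => tiiAiAiAiAii => tiitAAiAiAiAii => tiitiAiAiAiAii => tiitiiiAiAiAii => tiitiiiiiAiAii => tiitiiiiiiiAii => tiitiiiiiiiiii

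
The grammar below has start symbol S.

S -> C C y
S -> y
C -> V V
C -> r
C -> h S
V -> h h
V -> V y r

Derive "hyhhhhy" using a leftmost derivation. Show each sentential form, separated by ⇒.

S⇒CCy⇒hSCy⇒hyCy⇒hyVVy⇒hyhhVy⇒hyhhhhy

S ⇒ CCy   [S -> C C y]
CCy ⇒ hSCy   [C -> h S]
hSCy ⇒ hyCy   [S -> y]
hyCy ⇒ hyVVy   [C -> V V]
hyVVy ⇒ hyhhVy   [V -> h h]
hyhhVy ⇒ hyhhhhy   [V -> h h]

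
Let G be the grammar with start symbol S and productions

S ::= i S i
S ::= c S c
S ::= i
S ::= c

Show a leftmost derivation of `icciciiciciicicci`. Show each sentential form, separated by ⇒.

S ⇒ iSi   [S ::= i S i]
iSi ⇒ icSci   [S ::= c S c]
icSci ⇒ iccScci   [S ::= c S c]
iccScci ⇒ icciSicci   [S ::= i S i]
icciSicci ⇒ iccicScicci   [S ::= c S c]
iccicScicci ⇒ icciciSicicci   [S ::= i S i]
icciciSicicci ⇒ icciciiSiicicci   [S ::= i S i]
icciciiSiicicci ⇒ icciciicSciicicci   [S ::= c S c]
icciciicSciicicci ⇒ icciciiciciicicci   [S ::= i]

S ⇒ iSi ⇒ icSci ⇒ iccScci ⇒ icciSicci ⇒ iccicScicci ⇒ icciciSicicci ⇒ icciciiSiicicci ⇒ icciciicSciicicci ⇒ icciciiciciicicci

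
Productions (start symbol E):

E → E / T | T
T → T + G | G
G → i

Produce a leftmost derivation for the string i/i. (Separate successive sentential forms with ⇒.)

E ⇒ E/T   [E → E / T]
E/T ⇒ T/T   [E → T]
T/T ⇒ G/T   [T → G]
G/T ⇒ i/T   [G → i]
i/T ⇒ i/G   [T → G]
i/G ⇒ i/i   [G → i]

E ⇒ E/T ⇒ T/T ⇒ G/T ⇒ i/T ⇒ i/G ⇒ i/i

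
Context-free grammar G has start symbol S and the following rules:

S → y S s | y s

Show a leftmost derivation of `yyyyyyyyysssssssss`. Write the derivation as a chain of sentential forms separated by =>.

S => ySs => yySss => yyySsss => yyyySssss => yyyyySsssss => yyyyyySssssss => yyyyyyySsssssss => yyyyyyyySssssssss => yyyyyyyyysssssssss

S => ySs   [S → y S s]
ySs => yySss   [S → y S s]
yySss => yyySsss   [S → y S s]
yyySsss => yyyySssss   [S → y S s]
yyyySssss => yyyyySsssss   [S → y S s]
yyyyySsssss => yyyyyySssssss   [S → y S s]
yyyyyySssssss => yyyyyyySsssssss   [S → y S s]
yyyyyyySsssssss => yyyyyyyySssssssss   [S → y S s]
yyyyyyyySssssssss => yyyyyyyyysssssssss   [S → y s]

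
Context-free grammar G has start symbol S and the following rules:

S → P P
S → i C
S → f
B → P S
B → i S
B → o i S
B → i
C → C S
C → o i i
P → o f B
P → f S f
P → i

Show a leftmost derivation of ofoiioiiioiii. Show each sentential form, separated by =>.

S => PP   [S → P P]
PP => ofBP   [P → o f B]
ofBP => ofoiSP   [B → o i S]
ofoiSP => ofoiiCP   [S → i C]
ofoiiCP => ofoiiCSP   [C → C S]
ofoiiCSP => ofoiioiiSP   [C → o i i]
ofoiioiiSP => ofoiioiiiCP   [S → i C]
ofoiioiiiCP => ofoiioiiioiiP   [C → o i i]
ofoiioiiioiiP => ofoiioiiioiii   [P → i]

S => PP => ofBP => ofoiSP => ofoiiCP => ofoiiCSP => ofoiioiiSP => ofoiioiiiCP => ofoiioiiioiiP => ofoiioiiioiii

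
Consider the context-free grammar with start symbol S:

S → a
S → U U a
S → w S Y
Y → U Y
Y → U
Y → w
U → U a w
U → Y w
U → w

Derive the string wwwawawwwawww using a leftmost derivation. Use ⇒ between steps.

S⇒wSY⇒wUUaY⇒wwUaY⇒wwwaY⇒wwwaUY⇒wwwaUawY⇒wwwaYwawY⇒wwwaUYwawY⇒wwwaUawYwawY⇒wwwawawYwawY⇒wwwawawwwawY⇒wwwawawwwawU⇒wwwawawwwawYw⇒wwwawawwwawww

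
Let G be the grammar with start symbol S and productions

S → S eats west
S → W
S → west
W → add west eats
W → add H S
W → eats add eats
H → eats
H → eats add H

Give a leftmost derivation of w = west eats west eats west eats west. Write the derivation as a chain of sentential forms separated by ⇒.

S ⇒ S eats west ⇒ S eats west eats west ⇒ S eats west eats west eats west ⇒ west eats west eats west eats west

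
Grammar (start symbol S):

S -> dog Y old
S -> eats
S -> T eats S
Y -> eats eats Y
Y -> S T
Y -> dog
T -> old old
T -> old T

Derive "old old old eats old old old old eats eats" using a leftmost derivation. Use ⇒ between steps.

S ⇒ T eats S ⇒ old T eats S ⇒ old old old eats S ⇒ old old old eats T eats S ⇒ old old old eats old T eats S ⇒ old old old eats old old T eats S ⇒ old old old eats old old old old eats S ⇒ old old old eats old old old old eats eats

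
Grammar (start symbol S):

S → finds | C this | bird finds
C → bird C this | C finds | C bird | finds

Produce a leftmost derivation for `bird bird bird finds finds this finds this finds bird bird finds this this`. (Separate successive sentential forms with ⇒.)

S ⇒ C this   [S → C this]
C this ⇒ bird C this this   [C → bird C this]
bird C this this ⇒ bird C finds this this   [C → C finds]
bird C finds this this ⇒ bird C bird finds this this   [C → C bird]
bird C bird finds this this ⇒ bird C bird bird finds this this   [C → C bird]
bird C bird bird finds this this ⇒ bird C finds bird bird finds this this   [C → C finds]
bird C finds bird bird finds this this ⇒ bird bird C this finds bird bird finds this this   [C → bird C this]
bird bird C this finds bird bird finds this this ⇒ bird bird C finds this finds bird bird finds this this   [C → C finds]
bird bird C finds this finds bird bird finds this this ⇒ bird bird bird C this finds this finds bird bird finds this this   [C → bird C this]
bird bird bird C this finds this finds bird bird finds this this ⇒ bird bird bird C finds this finds this finds bird bird finds this this   [C → C finds]
bird bird bird C finds this finds this finds bird bird finds this this ⇒ bird bird bird finds finds this finds this finds bird bird finds this this   [C → finds]

S ⇒ C this ⇒ bird C this this ⇒ bird C finds this this ⇒ bird C bird finds this this ⇒ bird C bird bird finds this this ⇒ bird C finds bird bird finds this this ⇒ bird bird C this finds bird bird finds this this ⇒ bird bird C finds this finds bird bird finds this this ⇒ bird bird bird C this finds this finds bird bird finds this this ⇒ bird bird bird C finds this finds this finds bird bird finds this this ⇒ bird bird bird finds finds this finds this finds bird bird finds this this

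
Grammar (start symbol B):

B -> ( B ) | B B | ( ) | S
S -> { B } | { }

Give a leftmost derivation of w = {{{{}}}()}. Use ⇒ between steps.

B ⇒ S   [B -> S]
S ⇒ {B}   [S -> { B }]
{B} ⇒ {BB}   [B -> B B]
{BB} ⇒ {SB}   [B -> S]
{SB} ⇒ {{B}B}   [S -> { B }]
{{B}B} ⇒ {{S}B}   [B -> S]
{{S}B} ⇒ {{{B}}B}   [S -> { B }]
{{{B}}B} ⇒ {{{S}}B}   [B -> S]
{{{S}}B} ⇒ {{{{}}}B}   [S -> { }]
{{{{}}}B} ⇒ {{{{}}}()}   [B -> ( )]

B⇒S⇒{B}⇒{BB}⇒{SB}⇒{{B}B}⇒{{S}B}⇒{{{B}}B}⇒{{{S}}B}⇒{{{{}}}B}⇒{{{{}}}()}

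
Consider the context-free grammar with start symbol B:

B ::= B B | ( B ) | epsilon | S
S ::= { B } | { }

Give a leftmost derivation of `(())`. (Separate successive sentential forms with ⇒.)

B ⇒ BB ⇒ BBB ⇒ BBBB ⇒ (B)BBB ⇒ ((B))BBB ⇒ (())BBB ⇒ (())BB ⇒ (())B ⇒ (())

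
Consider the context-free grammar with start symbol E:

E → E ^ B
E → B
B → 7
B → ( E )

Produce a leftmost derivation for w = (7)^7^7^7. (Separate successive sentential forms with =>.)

E=>E^B=>E^B^B=>E^B^B^B=>B^B^B^B=>(E)^B^B^B=>(B)^B^B^B=>(7)^B^B^B=>(7)^7^B^B=>(7)^7^7^B=>(7)^7^7^7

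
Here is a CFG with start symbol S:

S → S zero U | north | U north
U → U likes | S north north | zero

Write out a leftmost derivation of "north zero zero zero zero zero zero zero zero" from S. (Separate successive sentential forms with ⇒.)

S ⇒ S zero U ⇒ S zero U zero U ⇒ S zero U zero U zero U ⇒ S zero U zero U zero U zero U ⇒ north zero U zero U zero U zero U ⇒ north zero zero zero U zero U zero U ⇒ north zero zero zero zero zero U zero U ⇒ north zero zero zero zero zero zero zero U ⇒ north zero zero zero zero zero zero zero zero

S ⇒ S zero U   [S → S zero U]
S zero U ⇒ S zero U zero U   [S → S zero U]
S zero U zero U ⇒ S zero U zero U zero U   [S → S zero U]
S zero U zero U zero U ⇒ S zero U zero U zero U zero U   [S → S zero U]
S zero U zero U zero U zero U ⇒ north zero U zero U zero U zero U   [S → north]
north zero U zero U zero U zero U ⇒ north zero zero zero U zero U zero U   [U → zero]
north zero zero zero U zero U zero U ⇒ north zero zero zero zero zero U zero U   [U → zero]
north zero zero zero zero zero U zero U ⇒ north zero zero zero zero zero zero zero U   [U → zero]
north zero zero zero zero zero zero zero U ⇒ north zero zero zero zero zero zero zero zero   [U → zero]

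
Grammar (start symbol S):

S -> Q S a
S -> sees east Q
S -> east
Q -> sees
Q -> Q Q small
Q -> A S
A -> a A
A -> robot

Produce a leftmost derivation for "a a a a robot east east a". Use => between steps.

S => Q S a => A S S a => a A S S a => a a A S S a => a a a A S S a => a a a a A S S a => a a a a robot S S a => a a a a robot east S a => a a a a robot east east a

S => Q S a   [S -> Q S a]
Q S a => A S S a   [Q -> A S]
A S S a => a A S S a   [A -> a A]
a A S S a => a a A S S a   [A -> a A]
a a A S S a => a a a A S S a   [A -> a A]
a a a A S S a => a a a a A S S a   [A -> a A]
a a a a A S S a => a a a a robot S S a   [A -> robot]
a a a a robot S S a => a a a a robot east S a   [S -> east]
a a a a robot east S a => a a a a robot east east a   [S -> east]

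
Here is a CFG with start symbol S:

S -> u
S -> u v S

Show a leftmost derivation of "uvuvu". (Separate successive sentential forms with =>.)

S => uvS => uvuvS => uvuvu

S => uvS   [S -> u v S]
uvS => uvuvS   [S -> u v S]
uvuvS => uvuvu   [S -> u]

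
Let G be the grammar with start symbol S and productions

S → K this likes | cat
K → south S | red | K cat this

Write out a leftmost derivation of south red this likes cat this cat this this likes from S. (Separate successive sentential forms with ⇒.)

S ⇒ K this likes ⇒ K cat this this likes ⇒ K cat this cat this this likes ⇒ south S cat this cat this this likes ⇒ south K this likes cat this cat this this likes ⇒ south red this likes cat this cat this this likes

S ⇒ K this likes   [S → K this likes]
K this likes ⇒ K cat this this likes   [K → K cat this]
K cat this this likes ⇒ K cat this cat this this likes   [K → K cat this]
K cat this cat this this likes ⇒ south S cat this cat this this likes   [K → south S]
south S cat this cat this this likes ⇒ south K this likes cat this cat this this likes   [S → K this likes]
south K this likes cat this cat this this likes ⇒ south red this likes cat this cat this this likes   [K → red]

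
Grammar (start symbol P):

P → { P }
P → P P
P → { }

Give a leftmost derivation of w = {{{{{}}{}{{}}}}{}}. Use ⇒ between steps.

P ⇒ {P}   [P → { P }]
{P} ⇒ {PP}   [P → P P]
{PP} ⇒ {{P}P}   [P → { P }]
{{P}P} ⇒ {{{P}}P}   [P → { P }]
{{{P}}P} ⇒ {{{PP}}P}   [P → P P]
{{{PP}}P} ⇒ {{{PPP}}P}   [P → P P]
{{{PPP}}P} ⇒ {{{{P}PP}}P}   [P → { P }]
{{{{P}PP}}P} ⇒ {{{{{}}PP}}P}   [P → { }]
{{{{{}}PP}}P} ⇒ {{{{{}}{}P}}P}   [P → { }]
{{{{{}}{}P}}P} ⇒ {{{{{}}{}{P}}}P}   [P → { P }]
{{{{{}}{}{P}}}P} ⇒ {{{{{}}{}{{}}}}P}   [P → { }]
{{{{{}}{}{{}}}}P} ⇒ {{{{{}}{}{{}}}}{}}   [P → { }]

P⇒{P}⇒{PP}⇒{{P}P}⇒{{{P}}P}⇒{{{PP}}P}⇒{{{PPP}}P}⇒{{{{P}PP}}P}⇒{{{{{}}PP}}P}⇒{{{{{}}{}P}}P}⇒{{{{{}}{}{P}}}P}⇒{{{{{}}{}{{}}}}P}⇒{{{{{}}{}{{}}}}{}}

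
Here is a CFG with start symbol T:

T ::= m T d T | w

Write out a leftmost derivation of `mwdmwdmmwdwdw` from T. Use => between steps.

T => mTdT => mwdT => mwdmTdT => mwdmwdT => mwdmwdmTdT => mwdmwdmmTdTdT => mwdmwdmmwdTdT => mwdmwdmmwdwdT => mwdmwdmmwdwdw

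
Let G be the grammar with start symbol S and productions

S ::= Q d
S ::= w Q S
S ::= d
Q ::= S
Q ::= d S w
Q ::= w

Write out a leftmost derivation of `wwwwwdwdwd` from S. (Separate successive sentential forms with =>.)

S=>wQS=>wwS=>wwwQS=>wwwwS=>wwwwwQS=>wwwwwdSwS=>wwwwwdQdwS=>wwwwwdwdwS=>wwwwwdwdwd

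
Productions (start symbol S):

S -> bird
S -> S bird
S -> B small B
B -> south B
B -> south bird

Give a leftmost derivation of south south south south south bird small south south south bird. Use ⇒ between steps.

S ⇒ B small B ⇒ south B small B ⇒ south south B small B ⇒ south south south B small B ⇒ south south south south B small B ⇒ south south south south south bird small B ⇒ south south south south south bird small south B ⇒ south south south south south bird small south south B ⇒ south south south south south bird small south south south bird

S ⇒ B small B   [S -> B small B]
B small B ⇒ south B small B   [B -> south B]
south B small B ⇒ south south B small B   [B -> south B]
south south B small B ⇒ south south south B small B   [B -> south B]
south south south B small B ⇒ south south south south B small B   [B -> south B]
south south south south B small B ⇒ south south south south south bird small B   [B -> south bird]
south south south south south bird small B ⇒ south south south south south bird small south B   [B -> south B]
south south south south south bird small south B ⇒ south south south south south bird small south south B   [B -> south B]
south south south south south bird small south south B ⇒ south south south south south bird small south south south bird   [B -> south bird]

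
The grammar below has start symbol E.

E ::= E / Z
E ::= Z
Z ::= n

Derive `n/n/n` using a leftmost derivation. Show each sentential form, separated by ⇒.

E ⇒ E/Z ⇒ E/Z/Z ⇒ Z/Z/Z ⇒ n/Z/Z ⇒ n/n/Z ⇒ n/n/n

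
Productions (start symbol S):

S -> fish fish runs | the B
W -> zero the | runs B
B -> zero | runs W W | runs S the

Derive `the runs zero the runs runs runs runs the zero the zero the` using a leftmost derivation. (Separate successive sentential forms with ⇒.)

S ⇒ the B ⇒ the runs W W ⇒ the runs zero the W ⇒ the runs zero the runs B ⇒ the runs zero the runs runs W W ⇒ the runs zero the runs runs runs B W ⇒ the runs zero the runs runs runs runs S the W ⇒ the runs zero the runs runs runs runs the B the W ⇒ the runs zero the runs runs runs runs the zero the W ⇒ the runs zero the runs runs runs runs the zero the zero the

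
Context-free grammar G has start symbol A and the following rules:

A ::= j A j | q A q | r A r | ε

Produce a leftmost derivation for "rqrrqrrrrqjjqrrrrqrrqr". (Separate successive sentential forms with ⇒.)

A⇒rAr⇒rqAqr⇒rqrArqr⇒rqrrArrqr⇒rqrrqAqrrqr⇒rqrrqrArqrrqr⇒rqrrqrrArrqrrqr⇒rqrrqrrrArrrqrrqr⇒rqrrqrrrrArrrrqrrqr⇒rqrrqrrrrqAqrrrrqrrqr⇒rqrrqrrrrqjAjqrrrrqrrqr⇒rqrrqrrrrqjjqrrrrqrrqr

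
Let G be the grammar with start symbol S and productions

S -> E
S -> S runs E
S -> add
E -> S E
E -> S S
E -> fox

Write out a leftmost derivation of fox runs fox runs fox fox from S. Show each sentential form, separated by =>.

S => E   [S -> E]
E => S E   [E -> S E]
S E => S runs E E   [S -> S runs E]
S runs E E => S runs E runs E E   [S -> S runs E]
S runs E runs E E => E runs E runs E E   [S -> E]
E runs E runs E E => fox runs E runs E E   [E -> fox]
fox runs E runs E E => fox runs fox runs E E   [E -> fox]
fox runs fox runs E E => fox runs fox runs fox E   [E -> fox]
fox runs fox runs fox E => fox runs fox runs fox fox   [E -> fox]

S => E => S E => S runs E E => S runs E runs E E => E runs E runs E E => fox runs E runs E E => fox runs fox runs E E => fox runs fox runs fox E => fox runs fox runs fox fox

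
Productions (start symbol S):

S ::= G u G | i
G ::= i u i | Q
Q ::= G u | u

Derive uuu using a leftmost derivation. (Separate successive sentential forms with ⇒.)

S ⇒ GuG ⇒ QuG ⇒ uuG ⇒ uuQ ⇒ uuu

S ⇒ GuG   [S ::= G u G]
GuG ⇒ QuG   [G ::= Q]
QuG ⇒ uuG   [Q ::= u]
uuG ⇒ uuQ   [G ::= Q]
uuQ ⇒ uuu   [Q ::= u]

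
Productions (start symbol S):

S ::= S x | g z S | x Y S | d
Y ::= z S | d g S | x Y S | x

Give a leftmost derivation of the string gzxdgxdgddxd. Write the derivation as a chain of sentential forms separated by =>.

S => gzS => gzxYS => gzxdgSS => gzxdgSxS => gzxdgxYSxS => gzxdgxdgSSxS => gzxdgxdgdSxS => gzxdgxdgddxS => gzxdgxdgddxd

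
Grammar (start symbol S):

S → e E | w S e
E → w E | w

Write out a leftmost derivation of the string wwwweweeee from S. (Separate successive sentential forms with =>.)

S => wSe   [S → w S e]
wSe => wwSee   [S → w S e]
wwSee => wwwSeee   [S → w S e]
wwwSeee => wwwwSeeee   [S → w S e]
wwwwSeeee => wwwweEeeee   [S → e E]
wwwweEeeee => wwwweweeee   [E → w]

S => wSe => wwSee => wwwSeee => wwwwSeeee => wwwweEeeee => wwwweweeee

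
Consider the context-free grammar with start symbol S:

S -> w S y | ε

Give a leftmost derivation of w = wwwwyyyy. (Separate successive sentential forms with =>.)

S=>wSy=>wwSyy=>wwwSyyy=>wwwwSyyyy=>wwwwyyyy

S => wSy   [S -> w S y]
wSy => wwSyy   [S -> w S y]
wwSyy => wwwSyyy   [S -> w S y]
wwwSyyy => wwwwSyyyy   [S -> w S y]
wwwwSyyyy => wwwwyyyy   [S -> ε]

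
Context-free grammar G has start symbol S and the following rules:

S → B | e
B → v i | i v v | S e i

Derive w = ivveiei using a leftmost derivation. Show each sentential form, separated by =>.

S=>B=>Sei=>Bei=>Seiei=>Beiei=>ivveiei

S => B   [S → B]
B => Sei   [B → S e i]
Sei => Bei   [S → B]
Bei => Seiei   [B → S e i]
Seiei => Beiei   [S → B]
Beiei => ivveiei   [B → i v v]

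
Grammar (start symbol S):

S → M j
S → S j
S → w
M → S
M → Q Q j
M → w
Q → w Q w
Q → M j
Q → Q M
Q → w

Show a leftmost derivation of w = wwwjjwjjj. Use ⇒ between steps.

S ⇒ Sj ⇒ Mjj ⇒ QQjjj ⇒ MjQjjj ⇒ QQjjQjjj ⇒ QMQjjQjjj ⇒ wMQjjQjjj ⇒ wwQjjQjjj ⇒ wwwjjQjjj ⇒ wwwjjwjjj

S ⇒ Sj   [S → S j]
Sj ⇒ Mjj   [S → M j]
Mjj ⇒ QQjjj   [M → Q Q j]
QQjjj ⇒ MjQjjj   [Q → M j]
MjQjjj ⇒ QQjjQjjj   [M → Q Q j]
QQjjQjjj ⇒ QMQjjQjjj   [Q → Q M]
QMQjjQjjj ⇒ wMQjjQjjj   [Q → w]
wMQjjQjjj ⇒ wwQjjQjjj   [M → w]
wwQjjQjjj ⇒ wwwjjQjjj   [Q → w]
wwwjjQjjj ⇒ wwwjjwjjj   [Q → w]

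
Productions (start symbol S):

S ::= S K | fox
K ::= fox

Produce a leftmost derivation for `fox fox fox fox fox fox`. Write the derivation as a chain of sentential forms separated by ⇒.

S ⇒ S K   [S ::= S K]
S K ⇒ S K K   [S ::= S K]
S K K ⇒ S K K K   [S ::= S K]
S K K K ⇒ S K K K K   [S ::= S K]
S K K K K ⇒ S K K K K K   [S ::= S K]
S K K K K K ⇒ fox K K K K K   [S ::= fox]
fox K K K K K ⇒ fox fox K K K K   [K ::= fox]
fox fox K K K K ⇒ fox fox fox K K K   [K ::= fox]
fox fox fox K K K ⇒ fox fox fox fox K K   [K ::= fox]
fox fox fox fox K K ⇒ fox fox fox fox fox K   [K ::= fox]
fox fox fox fox fox K ⇒ fox fox fox fox fox fox   [K ::= fox]

S ⇒ S K ⇒ S K K ⇒ S K K K ⇒ S K K K K ⇒ S K K K K K ⇒ fox K K K K K ⇒ fox fox K K K K ⇒ fox fox fox K K K ⇒ fox fox fox fox K K ⇒ fox fox fox fox fox K ⇒ fox fox fox fox fox fox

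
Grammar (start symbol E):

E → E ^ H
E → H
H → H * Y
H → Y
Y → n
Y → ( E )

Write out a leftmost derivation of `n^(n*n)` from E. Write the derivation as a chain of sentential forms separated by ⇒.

E ⇒ E^H   [E → E ^ H]
E^H ⇒ H^H   [E → H]
H^H ⇒ Y^H   [H → Y]
Y^H ⇒ n^H   [Y → n]
n^H ⇒ n^Y   [H → Y]
n^Y ⇒ n^(E)   [Y → ( E )]
n^(E) ⇒ n^(H)   [E → H]
n^(H) ⇒ n^(H*Y)   [H → H * Y]
n^(H*Y) ⇒ n^(Y*Y)   [H → Y]
n^(Y*Y) ⇒ n^(n*Y)   [Y → n]
n^(n*Y) ⇒ n^(n*n)   [Y → n]

E ⇒ E^H ⇒ H^H ⇒ Y^H ⇒ n^H ⇒ n^Y ⇒ n^(E) ⇒ n^(H) ⇒ n^(H*Y) ⇒ n^(Y*Y) ⇒ n^(n*Y) ⇒ n^(n*n)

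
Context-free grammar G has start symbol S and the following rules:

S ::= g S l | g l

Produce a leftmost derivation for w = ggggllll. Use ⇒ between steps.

S ⇒ gSl ⇒ ggSll ⇒ gggSlll ⇒ ggggllll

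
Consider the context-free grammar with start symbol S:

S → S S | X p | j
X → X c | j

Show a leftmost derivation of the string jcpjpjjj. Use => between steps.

S => SS => SSS => SSSS => XpSSS => XcpSSS => jcpSSS => jcpSSSS => jcpXpSSS => jcpjpSSS => jcpjpjSS => jcpjpjjS => jcpjpjjj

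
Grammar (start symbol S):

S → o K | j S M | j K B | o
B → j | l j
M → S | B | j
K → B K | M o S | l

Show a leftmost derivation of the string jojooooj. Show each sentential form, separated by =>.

S => jKB => jMoSB => jSoSB => joKoSB => joMoSoSB => jojoSoSB => jojoooSB => jojooooB => jojooooj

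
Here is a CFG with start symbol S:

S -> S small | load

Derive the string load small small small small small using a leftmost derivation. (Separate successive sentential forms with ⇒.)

S ⇒ S small ⇒ S small small ⇒ S small small small ⇒ S small small small small ⇒ S small small small small small ⇒ load small small small small small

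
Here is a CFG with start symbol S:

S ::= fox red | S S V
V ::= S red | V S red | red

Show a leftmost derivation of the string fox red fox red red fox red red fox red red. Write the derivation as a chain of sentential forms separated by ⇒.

S ⇒ S S V ⇒ S S V S V ⇒ S S V S V S V ⇒ fox red S V S V S V ⇒ fox red fox red V S V S V ⇒ fox red fox red red S V S V ⇒ fox red fox red red fox red V S V ⇒ fox red fox red red fox red red S V ⇒ fox red fox red red fox red red fox red V ⇒ fox red fox red red fox red red fox red red

S ⇒ S S V   [S ::= S S V]
S S V ⇒ S S V S V   [S ::= S S V]
S S V S V ⇒ S S V S V S V   [S ::= S S V]
S S V S V S V ⇒ fox red S V S V S V   [S ::= fox red]
fox red S V S V S V ⇒ fox red fox red V S V S V   [S ::= fox red]
fox red fox red V S V S V ⇒ fox red fox red red S V S V   [V ::= red]
fox red fox red red S V S V ⇒ fox red fox red red fox red V S V   [S ::= fox red]
fox red fox red red fox red V S V ⇒ fox red fox red red fox red red S V   [V ::= red]
fox red fox red red fox red red S V ⇒ fox red fox red red fox red red fox red V   [S ::= fox red]
fox red fox red red fox red red fox red V ⇒ fox red fox red red fox red red fox red red   [V ::= red]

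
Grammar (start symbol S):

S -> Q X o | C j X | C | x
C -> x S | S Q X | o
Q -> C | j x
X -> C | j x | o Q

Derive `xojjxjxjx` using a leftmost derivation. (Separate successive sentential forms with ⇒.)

S ⇒ C ⇒ xS ⇒ xC ⇒ xSQX ⇒ xCjXQX ⇒ xojXQX ⇒ xojjxQX ⇒ xojjxjxX ⇒ xojjxjxjx

S ⇒ C   [S -> C]
C ⇒ xS   [C -> x S]
xS ⇒ xC   [S -> C]
xC ⇒ xSQX   [C -> S Q X]
xSQX ⇒ xCjXQX   [S -> C j X]
xCjXQX ⇒ xojXQX   [C -> o]
xojXQX ⇒ xojjxQX   [X -> j x]
xojjxQX ⇒ xojjxjxX   [Q -> j x]
xojjxjxX ⇒ xojjxjxjx   [X -> j x]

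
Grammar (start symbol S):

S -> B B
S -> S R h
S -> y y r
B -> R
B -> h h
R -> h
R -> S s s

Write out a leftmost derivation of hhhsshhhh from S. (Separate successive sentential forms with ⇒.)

S ⇒ SRh ⇒ BBRh ⇒ RBRh ⇒ SssBRh ⇒ BBssBRh ⇒ hhBssBRh ⇒ hhRssBRh ⇒ hhhssBRh ⇒ hhhsshhRh ⇒ hhhsshhhh

S ⇒ SRh   [S -> S R h]
SRh ⇒ BBRh   [S -> B B]
BBRh ⇒ RBRh   [B -> R]
RBRh ⇒ SssBRh   [R -> S s s]
SssBRh ⇒ BBssBRh   [S -> B B]
BBssBRh ⇒ hhBssBRh   [B -> h h]
hhBssBRh ⇒ hhRssBRh   [B -> R]
hhRssBRh ⇒ hhhssBRh   [R -> h]
hhhssBRh ⇒ hhhsshhRh   [B -> h h]
hhhsshhRh ⇒ hhhsshhhh   [R -> h]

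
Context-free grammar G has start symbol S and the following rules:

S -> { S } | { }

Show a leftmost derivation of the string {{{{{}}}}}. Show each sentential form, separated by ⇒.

S ⇒ {S} ⇒ {{S}} ⇒ {{{S}}} ⇒ {{{{S}}}} ⇒ {{{{{}}}}}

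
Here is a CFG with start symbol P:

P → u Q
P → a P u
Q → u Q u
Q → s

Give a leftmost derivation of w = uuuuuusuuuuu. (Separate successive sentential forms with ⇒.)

P ⇒ uQ ⇒ uuQu ⇒ uuuQuu ⇒ uuuuQuuu ⇒ uuuuuQuuuu ⇒ uuuuuuQuuuuu ⇒ uuuuuusuuuuu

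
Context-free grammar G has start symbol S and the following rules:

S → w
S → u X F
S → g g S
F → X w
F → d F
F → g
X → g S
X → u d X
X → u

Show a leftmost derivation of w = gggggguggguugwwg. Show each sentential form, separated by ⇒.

S⇒ggS⇒ggggS⇒ggggggS⇒gggggguXF⇒ggggggugSF⇒ggggggugggSF⇒gggggguggguXFF⇒gggggguggguuFF⇒gggggguggguuXwF⇒gggggguggguugSwF⇒gggggguggguugwwF⇒gggggguggguugwwg

S ⇒ ggS   [S → g g S]
ggS ⇒ ggggS   [S → g g S]
ggggS ⇒ ggggggS   [S → g g S]
ggggggS ⇒ gggggguXF   [S → u X F]
gggggguXF ⇒ ggggggugSF   [X → g S]
ggggggugSF ⇒ ggggggugggSF   [S → g g S]
ggggggugggSF ⇒ gggggguggguXFF   [S → u X F]
gggggguggguXFF ⇒ gggggguggguuFF   [X → u]
gggggguggguuFF ⇒ gggggguggguuXwF   [F → X w]
gggggguggguuXwF ⇒ gggggguggguugSwF   [X → g S]
gggggguggguugSwF ⇒ gggggguggguugwwF   [S → w]
gggggguggguugwwF ⇒ gggggguggguugwwg   [F → g]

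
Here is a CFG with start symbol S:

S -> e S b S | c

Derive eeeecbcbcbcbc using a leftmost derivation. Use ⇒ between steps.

S ⇒ eSbS ⇒ eeSbSbS ⇒ eeeSbSbSbS ⇒ eeeeSbSbSbSbS ⇒ eeeecbSbSbSbS ⇒ eeeecbcbSbSbS ⇒ eeeecbcbcbSbS ⇒ eeeecbcbcbcbS ⇒ eeeecbcbcbcbc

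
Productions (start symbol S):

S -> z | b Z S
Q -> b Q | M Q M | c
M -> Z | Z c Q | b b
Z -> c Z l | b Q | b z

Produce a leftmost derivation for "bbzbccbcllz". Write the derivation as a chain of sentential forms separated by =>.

S => bZS => bbzS => bbzbZS => bbzbcZlS => bbzbccZllS => bbzbccbQllS => bbzbccbcllS => bbzbccbcllz

S => bZS   [S -> b Z S]
bZS => bbzS   [Z -> b z]
bbzS => bbzbZS   [S -> b Z S]
bbzbZS => bbzbcZlS   [Z -> c Z l]
bbzbcZlS => bbzbccZllS   [Z -> c Z l]
bbzbccZllS => bbzbccbQllS   [Z -> b Q]
bbzbccbQllS => bbzbccbcllS   [Q -> c]
bbzbccbcllS => bbzbccbcllz   [S -> z]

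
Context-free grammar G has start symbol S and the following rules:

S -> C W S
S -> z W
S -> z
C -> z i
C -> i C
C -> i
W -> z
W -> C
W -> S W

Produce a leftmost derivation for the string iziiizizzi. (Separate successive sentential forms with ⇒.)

S ⇒ CWS   [S -> C W S]
CWS ⇒ iCWS   [C -> i C]
iCWS ⇒ iziWS   [C -> z i]
iziWS ⇒ iziCS   [W -> C]
iziCS ⇒ iziiCS   [C -> i C]
iziiCS ⇒ iziiiCS   [C -> i C]
iziiiCS ⇒ iziiiziS   [C -> z i]
iziiiziS ⇒ iziiizizW   [S -> z W]
iziiizizW ⇒ iziiizizC   [W -> C]
iziiizizC ⇒ iziiizizzi   [C -> z i]

S ⇒ CWS ⇒ iCWS ⇒ iziWS ⇒ iziCS ⇒ iziiCS ⇒ iziiiCS ⇒ iziiiziS ⇒ iziiizizW ⇒ iziiizizC ⇒ iziiizizzi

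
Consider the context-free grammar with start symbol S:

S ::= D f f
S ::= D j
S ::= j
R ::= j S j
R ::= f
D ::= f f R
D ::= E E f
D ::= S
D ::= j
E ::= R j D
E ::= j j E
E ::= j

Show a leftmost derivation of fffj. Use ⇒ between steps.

S ⇒ Dj ⇒ ffRj ⇒ fffj

S ⇒ Dj   [S ::= D j]
Dj ⇒ ffRj   [D ::= f f R]
ffRj ⇒ fffj   [R ::= f]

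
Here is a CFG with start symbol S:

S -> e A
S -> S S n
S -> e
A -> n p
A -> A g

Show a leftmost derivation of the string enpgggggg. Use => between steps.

S=>eA=>eAg=>eAgg=>eAggg=>eAgggg=>eAggggg=>eAgggggg=>enpgggggg

S => eA   [S -> e A]
eA => eAg   [A -> A g]
eAg => eAgg   [A -> A g]
eAgg => eAggg   [A -> A g]
eAggg => eAgggg   [A -> A g]
eAgggg => eAggggg   [A -> A g]
eAggggg => eAgggggg   [A -> A g]
eAgggggg => enpgggggg   [A -> n p]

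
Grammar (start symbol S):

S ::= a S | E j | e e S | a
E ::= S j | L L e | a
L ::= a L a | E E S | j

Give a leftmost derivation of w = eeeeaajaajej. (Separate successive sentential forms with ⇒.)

S ⇒ eeS   [S ::= e e S]
eeS ⇒ eeeeS   [S ::= e e S]
eeeeS ⇒ eeeeEj   [S ::= E j]
eeeeEj ⇒ eeeeLLej   [E ::= L L e]
eeeeLLej ⇒ eeeeaLaLej   [L ::= a L a]
eeeeaLaLej ⇒ eeeeaaLaaLej   [L ::= a L a]
eeeeaaLaaLej ⇒ eeeeaajaaLej   [L ::= j]
eeeeaajaaLej ⇒ eeeeaajaajej   [L ::= j]

S⇒eeS⇒eeeeS⇒eeeeEj⇒eeeeLLej⇒eeeeaLaLej⇒eeeeaaLaaLej⇒eeeeaajaaLej⇒eeeeaajaajej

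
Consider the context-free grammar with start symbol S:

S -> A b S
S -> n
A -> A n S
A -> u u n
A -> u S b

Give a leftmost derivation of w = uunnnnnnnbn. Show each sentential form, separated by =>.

S => AbS   [S -> A b S]
AbS => AnSbS   [A -> A n S]
AnSbS => AnSnSbS   [A -> A n S]
AnSnSbS => AnSnSnSbS   [A -> A n S]
AnSnSnSbS => uunnSnSnSbS   [A -> u u n]
uunnSnSnSbS => uunnnnSnSbS   [S -> n]
uunnnnSnSbS => uunnnnnnSbS   [S -> n]
uunnnnnnSbS => uunnnnnnnbS   [S -> n]
uunnnnnnnbS => uunnnnnnnbn   [S -> n]

S => AbS => AnSbS => AnSnSbS => AnSnSnSbS => uunnSnSnSbS => uunnnnSnSbS => uunnnnnnSbS => uunnnnnnnbS => uunnnnnnnbn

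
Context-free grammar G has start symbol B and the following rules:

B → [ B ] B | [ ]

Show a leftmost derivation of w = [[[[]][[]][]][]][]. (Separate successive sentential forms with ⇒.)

B ⇒ [B]B   [B → [ B ] B]
[B]B ⇒ [[B]B]B   [B → [ B ] B]
[[B]B]B ⇒ [[[B]B]B]B   [B → [ B ] B]
[[[B]B]B]B ⇒ [[[[]]B]B]B   [B → [ ]]
[[[[]]B]B]B ⇒ [[[[]][B]B]B]B   [B → [ B ] B]
[[[[]][B]B]B]B ⇒ [[[[]][[]]B]B]B   [B → [ ]]
[[[[]][[]]B]B]B ⇒ [[[[]][[]][]]B]B   [B → [ ]]
[[[[]][[]][]]B]B ⇒ [[[[]][[]][]][]]B   [B → [ ]]
[[[[]][[]][]][]]B ⇒ [[[[]][[]][]][]][]   [B → [ ]]

B ⇒ [B]B ⇒ [[B]B]B ⇒ [[[B]B]B]B ⇒ [[[[]]B]B]B ⇒ [[[[]][B]B]B]B ⇒ [[[[]][[]]B]B]B ⇒ [[[[]][[]][]]B]B ⇒ [[[[]][[]][]][]]B ⇒ [[[[]][[]][]][]][]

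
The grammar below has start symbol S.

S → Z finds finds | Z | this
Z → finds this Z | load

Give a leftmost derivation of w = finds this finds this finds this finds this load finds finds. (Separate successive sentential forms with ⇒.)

S ⇒ Z finds finds   [S → Z finds finds]
Z finds finds ⇒ finds this Z finds finds   [Z → finds this Z]
finds this Z finds finds ⇒ finds this finds this Z finds finds   [Z → finds this Z]
finds this finds this Z finds finds ⇒ finds this finds this finds this Z finds finds   [Z → finds this Z]
finds this finds this finds this Z finds finds ⇒ finds this finds this finds this finds this Z finds finds   [Z → finds this Z]
finds this finds this finds this finds this Z finds finds ⇒ finds this finds this finds this finds this load finds finds   [Z → load]

S ⇒ Z finds finds ⇒ finds this Z finds finds ⇒ finds this finds this Z finds finds ⇒ finds this finds this finds this Z finds finds ⇒ finds this finds this finds this finds this Z finds finds ⇒ finds this finds this finds this finds this load finds finds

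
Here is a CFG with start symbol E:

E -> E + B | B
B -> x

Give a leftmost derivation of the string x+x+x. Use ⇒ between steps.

E⇒E+B⇒E+B+B⇒B+B+B⇒x+B+B⇒x+x+B⇒x+x+x

E ⇒ E+B   [E -> E + B]
E+B ⇒ E+B+B   [E -> E + B]
E+B+B ⇒ B+B+B   [E -> B]
B+B+B ⇒ x+B+B   [B -> x]
x+B+B ⇒ x+x+B   [B -> x]
x+x+B ⇒ x+x+x   [B -> x]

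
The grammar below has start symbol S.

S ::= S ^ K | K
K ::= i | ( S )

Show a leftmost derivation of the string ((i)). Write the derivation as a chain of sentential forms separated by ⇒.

S⇒K⇒(S)⇒(K)⇒((S))⇒((K))⇒((i))

S ⇒ K   [S ::= K]
K ⇒ (S)   [K ::= ( S )]
(S) ⇒ (K)   [S ::= K]
(K) ⇒ ((S))   [K ::= ( S )]
((S)) ⇒ ((K))   [S ::= K]
((K)) ⇒ ((i))   [K ::= i]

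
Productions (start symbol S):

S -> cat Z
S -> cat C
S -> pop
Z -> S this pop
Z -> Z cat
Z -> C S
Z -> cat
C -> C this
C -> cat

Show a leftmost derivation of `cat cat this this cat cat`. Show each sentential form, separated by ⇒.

S ⇒ cat Z   [S -> cat Z]
cat Z ⇒ cat C S   [Z -> C S]
cat C S ⇒ cat C this S   [C -> C this]
cat C this S ⇒ cat C this this S   [C -> C this]
cat C this this S ⇒ cat cat this this S   [C -> cat]
cat cat this this S ⇒ cat cat this this cat C   [S -> cat C]
cat cat this this cat C ⇒ cat cat this this cat cat   [C -> cat]

S ⇒ cat Z ⇒ cat C S ⇒ cat C this S ⇒ cat C this this S ⇒ cat cat this this S ⇒ cat cat this this cat C ⇒ cat cat this this cat cat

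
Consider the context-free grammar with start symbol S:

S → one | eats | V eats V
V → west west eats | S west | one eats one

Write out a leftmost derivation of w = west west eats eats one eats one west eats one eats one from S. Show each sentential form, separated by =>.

S => V eats V => S west eats V => V eats V west eats V => west west eats eats V west eats V => west west eats eats one eats one west eats V => west west eats eats one eats one west eats one eats one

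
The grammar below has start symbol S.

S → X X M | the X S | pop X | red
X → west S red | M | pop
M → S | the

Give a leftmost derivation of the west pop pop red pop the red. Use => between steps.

S => the X S => the M S => the S S => the X X M S => the west S red X M S => the west pop X red X M S => the west pop pop red X M S => the west pop pop red pop M S => the west pop pop red pop the S => the west pop pop red pop the red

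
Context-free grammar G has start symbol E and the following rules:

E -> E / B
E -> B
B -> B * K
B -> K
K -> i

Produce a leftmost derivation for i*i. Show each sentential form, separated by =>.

E => B => B*K => K*K => i*K => i*i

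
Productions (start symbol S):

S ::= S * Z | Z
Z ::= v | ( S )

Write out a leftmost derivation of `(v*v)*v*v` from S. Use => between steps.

S => S*Z   [S ::= S * Z]
S*Z => S*Z*Z   [S ::= S * Z]
S*Z*Z => Z*Z*Z   [S ::= Z]
Z*Z*Z => (S)*Z*Z   [Z ::= ( S )]
(S)*Z*Z => (S*Z)*Z*Z   [S ::= S * Z]
(S*Z)*Z*Z => (Z*Z)*Z*Z   [S ::= Z]
(Z*Z)*Z*Z => (v*Z)*Z*Z   [Z ::= v]
(v*Z)*Z*Z => (v*v)*Z*Z   [Z ::= v]
(v*v)*Z*Z => (v*v)*v*Z   [Z ::= v]
(v*v)*v*Z => (v*v)*v*v   [Z ::= v]

S => S*Z => S*Z*Z => Z*Z*Z => (S)*Z*Z => (S*Z)*Z*Z => (Z*Z)*Z*Z => (v*Z)*Z*Z => (v*v)*Z*Z => (v*v)*v*Z => (v*v)*v*v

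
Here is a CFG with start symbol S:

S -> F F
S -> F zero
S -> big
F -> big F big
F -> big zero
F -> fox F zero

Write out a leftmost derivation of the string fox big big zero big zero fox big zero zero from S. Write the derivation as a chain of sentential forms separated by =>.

S => F F => fox F zero F => fox big F big zero F => fox big big zero big zero F => fox big big zero big zero fox F zero => fox big big zero big zero fox big zero zero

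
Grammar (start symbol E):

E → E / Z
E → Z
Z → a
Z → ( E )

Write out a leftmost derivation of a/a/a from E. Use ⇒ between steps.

E⇒E/Z⇒E/Z/Z⇒Z/Z/Z⇒a/Z/Z⇒a/a/Z⇒a/a/a

E ⇒ E/Z   [E → E / Z]
E/Z ⇒ E/Z/Z   [E → E / Z]
E/Z/Z ⇒ Z/Z/Z   [E → Z]
Z/Z/Z ⇒ a/Z/Z   [Z → a]
a/Z/Z ⇒ a/a/Z   [Z → a]
a/a/Z ⇒ a/a/a   [Z → a]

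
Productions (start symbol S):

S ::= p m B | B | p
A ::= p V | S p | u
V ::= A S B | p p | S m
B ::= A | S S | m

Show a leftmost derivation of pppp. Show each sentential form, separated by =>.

S=>B=>SS=>pS=>pB=>pA=>ppV=>pppp

S => B   [S ::= B]
B => SS   [B ::= S S]
SS => pS   [S ::= p]
pS => pB   [S ::= B]
pB => pA   [B ::= A]
pA => ppV   [A ::= p V]
ppV => pppp   [V ::= p p]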